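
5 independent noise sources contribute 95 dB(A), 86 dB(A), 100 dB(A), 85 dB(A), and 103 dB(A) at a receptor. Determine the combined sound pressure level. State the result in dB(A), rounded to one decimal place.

For uncorrelated sources the intensities add, so convert each level to linear form, sum, and take 10·log₁₀ of the total.
Σ 10^(L/10) = 10^(95/10) + 10^(86/10) + 10^(100/10) + 10^(85/10) + 10^(103/10) = 3.383e+10.
L_total = 10·log₁₀(3.383e+10) = 105.29 dB(A).

105.3 dB(A)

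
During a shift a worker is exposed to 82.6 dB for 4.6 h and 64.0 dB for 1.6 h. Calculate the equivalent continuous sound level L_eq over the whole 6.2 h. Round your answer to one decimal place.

81.3 dB

The energy average is taken in the linear domain: L_eq = 10·log₁₀[(Σ tᵢ·10^(Lᵢ/10))/T], T = 6.2 h.
Σ tᵢ·10^(Lᵢ/10) = 4.6·10^(82.6/10) + 1.6·10^(64.0/10) = 8.411e+08.
L_eq = 10·log₁₀(8.411e+08/6.2) = 81.32 dB.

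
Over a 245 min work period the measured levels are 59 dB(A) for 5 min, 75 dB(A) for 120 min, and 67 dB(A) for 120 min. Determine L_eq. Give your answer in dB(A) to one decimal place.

72.5 dB(A)

Weight each interval's intensity by its duration and average over T = 245 min:
Σ tᵢ·10^(Lᵢ/10) = 5·10^(59/10) + 120·10^(75/10) + 120·10^(67/10) = 4.400e+09.
L_eq = 10·log₁₀(4.400e+09/245) = 72.54 dB(A).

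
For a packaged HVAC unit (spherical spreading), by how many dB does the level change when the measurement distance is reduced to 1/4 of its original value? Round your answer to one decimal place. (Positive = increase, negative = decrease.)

+12.0 dB

Point-source spreading: ΔL = −20·log₁₀(r₂/r₁).
ΔL = −20·log₁₀(0.25) = +12.04 dB.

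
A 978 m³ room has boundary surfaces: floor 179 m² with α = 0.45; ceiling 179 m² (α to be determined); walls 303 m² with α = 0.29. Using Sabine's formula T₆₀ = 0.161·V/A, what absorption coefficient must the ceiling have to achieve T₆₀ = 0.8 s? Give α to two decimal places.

0.16

A = 0.161·V/T₆₀ = 0.161·978/0.8 = 196.82 m² sabins.
Absorption from the other surfaces = 179·0.45 + 303·0.29 = 168.42 m², so the ceiling must supply 28.40 m² over 179 m².
α = 28.40/179 = 0.159.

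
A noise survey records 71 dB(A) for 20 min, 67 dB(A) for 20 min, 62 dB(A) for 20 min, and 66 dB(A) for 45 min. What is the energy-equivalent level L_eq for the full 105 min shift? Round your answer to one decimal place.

The energy average is taken in the linear domain: L_eq = 10·log₁₀[(Σ tᵢ·10^(Lᵢ/10))/T], T = 105 min.
Σ tᵢ·10^(Lᵢ/10) = 20·10^(71/10) + 20·10^(67/10) + 20·10^(62/10) + 45·10^(66/10) = 5.629e+08.
L_eq = 10·log₁₀(5.629e+08/105) = 67.29 dB(A).

67.3 dB(A)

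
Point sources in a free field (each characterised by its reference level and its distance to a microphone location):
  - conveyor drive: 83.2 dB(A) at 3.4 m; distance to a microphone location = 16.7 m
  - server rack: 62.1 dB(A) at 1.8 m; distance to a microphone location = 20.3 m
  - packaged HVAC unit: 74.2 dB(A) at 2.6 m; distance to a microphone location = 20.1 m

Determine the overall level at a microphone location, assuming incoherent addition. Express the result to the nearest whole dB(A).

70 dB(A)

Apply inverse-square spreading to bring every level to the receiver, then sum 10^(L/10).
conveyor drive: 83.2 − 20·log₁₀(16.7/3.4) = 83.2 − 13.82 = 69.38 dB(A).
server rack: 62.1 − 20·log₁₀(20.3/1.8) = 62.1 − 21.04 = 41.06 dB(A).
packaged HVAC unit: 74.2 − 20·log₁₀(20.1/2.6) = 74.2 − 17.76 = 56.44 dB(A).
Σ 10^(L/10) = 9.113e+06 → L_total = 10·log₁₀(9.113e+06) = 69.60 dB(A).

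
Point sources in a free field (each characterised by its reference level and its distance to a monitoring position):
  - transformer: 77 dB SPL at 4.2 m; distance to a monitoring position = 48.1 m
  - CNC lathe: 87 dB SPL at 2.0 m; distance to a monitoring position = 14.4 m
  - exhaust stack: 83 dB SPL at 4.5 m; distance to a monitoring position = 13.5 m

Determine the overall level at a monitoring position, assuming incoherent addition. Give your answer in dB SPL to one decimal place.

75.1 dB SPL

Apply inverse-square spreading to bring every level to the receiver, then sum 10^(L/10).
transformer: 77 − 20·log₁₀(48.1/4.2) = 77 − 21.18 = 55.82 dB SPL.
CNC lathe: 87 − 20·log₁₀(14.4/2.0) = 87 − 17.15 = 69.85 dB SPL.
exhaust stack: 83 − 20·log₁₀(13.5/4.5) = 83 − 9.54 = 73.46 dB SPL.
Σ 10^(L/10) = 3.222e+07 → L_total = 10·log₁₀(3.222e+07) = 75.08 dB SPL.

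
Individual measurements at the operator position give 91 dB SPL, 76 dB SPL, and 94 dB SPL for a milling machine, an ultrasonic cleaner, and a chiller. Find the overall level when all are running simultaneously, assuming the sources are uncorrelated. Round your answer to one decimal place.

For uncorrelated sources the intensities add, so convert each level to linear form, sum, and take 10·log₁₀ of the total.
Σ 10^(L/10) = 10^(91/10) + 10^(76/10) + 10^(94/10) = 3.811e+09.
L_total = 10·log₁₀(3.811e+09) = 95.81 dB SPL.

95.8 dB SPL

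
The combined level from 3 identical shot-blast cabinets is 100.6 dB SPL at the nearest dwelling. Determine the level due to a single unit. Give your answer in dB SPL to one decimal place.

3 equal contributions raise the level by 10·log₁₀ 3 = 4.771 dB, so each unit alone gives 100.6 − 4.771.

95.8 dB SPL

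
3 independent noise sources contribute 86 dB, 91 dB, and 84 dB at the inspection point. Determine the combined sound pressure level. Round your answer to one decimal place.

For uncorrelated sources the intensities add, so convert each level to linear form, sum, and take 10·log₁₀ of the total.
Σ 10^(L/10) = 10^(86/10) + 10^(91/10) + 10^(84/10) = 1.908e+09.
L_total = 10·log₁₀(1.908e+09) = 92.81 dB.

92.8 dB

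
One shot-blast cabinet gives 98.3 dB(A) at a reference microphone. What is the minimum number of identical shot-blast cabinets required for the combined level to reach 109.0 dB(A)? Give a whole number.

The shortfall is 109.0 − 98.3 = 10.7 dB, and N units add 10·log₁₀ N, so need 10·log₁₀ N ≥ 10.7.
N ≥ 10^(10.7/10) = 11.749, so N = 12.

12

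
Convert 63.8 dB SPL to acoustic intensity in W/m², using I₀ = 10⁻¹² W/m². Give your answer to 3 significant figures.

2.40e-06 W/m²

L = 10·log₁₀(I/I₀) ⇒ I = I₀·10^(L/10) = 10⁻¹² × 10^6.38.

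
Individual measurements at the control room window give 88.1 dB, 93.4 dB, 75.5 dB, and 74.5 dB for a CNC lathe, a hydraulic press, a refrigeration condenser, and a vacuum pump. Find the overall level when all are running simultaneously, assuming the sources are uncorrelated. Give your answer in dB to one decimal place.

For uncorrelated sources the intensities add, so convert each level to linear form, sum, and take 10·log₁₀ of the total.
Σ 10^(L/10) = 10^(88.1/10) + 10^(93.4/10) + 10^(75.5/10) + 10^(74.5/10) = 2.897e+09.
L_total = 10·log₁₀(2.897e+09) = 94.62 dB.

94.6 dB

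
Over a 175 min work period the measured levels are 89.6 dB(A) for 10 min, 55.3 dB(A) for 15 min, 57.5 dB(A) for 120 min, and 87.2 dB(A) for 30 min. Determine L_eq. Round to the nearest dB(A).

82 dB(A)

L_eq = 10·log₁₀[(1/T)·Σ tᵢ·10^(Lᵢ/10)] with T = 175 min.
Σ tᵢ·10^(Lᵢ/10) = 10·10^(89.6/10) + 15·10^(55.3/10) + 120·10^(57.5/10) + 30·10^(87.2/10) = 2.494e+10.
L_eq = 10·log₁₀(2.494e+10/175) = 81.54 dB(A).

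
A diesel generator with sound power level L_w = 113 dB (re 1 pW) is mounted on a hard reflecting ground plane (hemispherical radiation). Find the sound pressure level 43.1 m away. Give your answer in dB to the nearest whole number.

The power spreads over a hemisphere of area 2π·r², so L_p = L_w − 10·log₁₀(2π·r²).
2π·r² = 1.167e+04 m², 10·log₁₀ of that is 40.671 dB.
L_p = 113 − 40.671 = 72.33 dB.

72 dB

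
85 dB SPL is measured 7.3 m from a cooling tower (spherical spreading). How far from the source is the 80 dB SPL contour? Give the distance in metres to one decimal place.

Point-source spreading drops the level by 20·log₁₀(r₂/r₁); inverting, r₂/r₁ = 10^(ΔL/20).
r₂ = 7.3·10^((85−80)/20) = 7.3·10^(5.0/20) = 12.98 m.

13.0 m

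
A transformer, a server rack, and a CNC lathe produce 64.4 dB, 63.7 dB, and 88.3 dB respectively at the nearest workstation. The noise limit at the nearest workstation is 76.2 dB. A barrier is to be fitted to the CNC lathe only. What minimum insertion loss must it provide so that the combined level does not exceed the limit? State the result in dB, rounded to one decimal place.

12.7 dB

The untreated sources together contribute 10^(64.4/10) + 10^(63.7/10) = 5.098e+06, i.e. 67.07 dB.
The limit corresponds to 10^(76.2/10) = 4.169e+07; subtracting the fixed part leaves 3.659e+07 for the CNC lathe, i.e. 75.63 dB.
So the CNC lathe must be reduced from 88.3 to 75.63 dB: IL = 12.67 dB.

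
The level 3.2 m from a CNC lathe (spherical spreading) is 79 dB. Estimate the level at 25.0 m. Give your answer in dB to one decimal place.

Spherical spreading from a point source gives a 20·log₁₀(r₂/r₁) drop.
L₂ = 79 − 20·log₁₀(25.0/3.2) = 79 − 17.856 = 61.14 dB.

61.1 dB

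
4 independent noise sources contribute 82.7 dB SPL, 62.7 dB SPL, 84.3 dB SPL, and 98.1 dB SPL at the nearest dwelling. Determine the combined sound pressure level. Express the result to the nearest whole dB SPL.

For uncorrelated sources the intensities add, so convert each level to linear form, sum, and take 10·log₁₀ of the total.
Σ 10^(L/10) = 10^(82.7/10) + 10^(62.7/10) + 10^(84.3/10) + 10^(98.1/10) = 6.914e+09.
L_total = 10·log₁₀(6.914e+09) = 98.40 dB SPL.

98 dB SPL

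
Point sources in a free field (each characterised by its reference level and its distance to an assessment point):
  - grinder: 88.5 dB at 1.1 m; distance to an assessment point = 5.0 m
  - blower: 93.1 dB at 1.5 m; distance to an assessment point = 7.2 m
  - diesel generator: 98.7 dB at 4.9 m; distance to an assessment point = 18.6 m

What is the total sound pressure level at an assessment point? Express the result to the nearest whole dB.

Apply inverse-square spreading to bring every level to the receiver, then sum 10^(L/10).
grinder: 88.5 − 20·log₁₀(5.0/1.1) = 88.5 − 13.15 = 75.35 dB.
blower: 93.1 − 20·log₁₀(7.2/1.5) = 93.1 − 13.62 = 79.48 dB.
diesel generator: 98.7 − 20·log₁₀(18.6/4.9) = 98.7 − 11.59 = 87.11 dB.
Σ 10^(L/10) = 6.374e+08 → L_total = 10·log₁₀(6.374e+08) = 88.04 dB.

88 dB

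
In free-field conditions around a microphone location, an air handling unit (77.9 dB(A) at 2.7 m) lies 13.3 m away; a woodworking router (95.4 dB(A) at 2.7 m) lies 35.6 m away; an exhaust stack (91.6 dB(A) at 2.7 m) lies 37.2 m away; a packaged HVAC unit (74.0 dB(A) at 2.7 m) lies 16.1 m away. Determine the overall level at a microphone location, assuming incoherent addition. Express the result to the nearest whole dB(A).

75 dB(A)

First find each source's level at the receiver (point-source: −20·log₁₀(r/r_ref)), then combine on an intensity basis.
air handling unit: 77.9 − 20·log₁₀(13.3/2.7) = 77.9 − 13.85 = 64.05 dB(A).
woodworking router: 95.4 − 20·log₁₀(35.6/2.7) = 95.4 − 22.40 = 73.00 dB(A).
exhaust stack: 91.6 − 20·log₁₀(37.2/2.7) = 91.6 − 22.78 = 68.82 dB(A).
packaged HVAC unit: 74.0 − 20·log₁₀(16.1/2.7) = 74.0 − 15.51 = 58.49 dB(A).
Σ 10^(L/10) = 3.081e+07 → L_total = 10·log₁₀(3.081e+07) = 74.89 dB(A).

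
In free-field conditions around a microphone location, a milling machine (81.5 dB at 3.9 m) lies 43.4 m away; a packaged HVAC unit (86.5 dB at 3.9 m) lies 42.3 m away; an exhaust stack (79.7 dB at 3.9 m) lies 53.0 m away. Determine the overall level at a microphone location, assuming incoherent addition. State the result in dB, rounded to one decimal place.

67.4 dB

Apply inverse-square spreading to bring every level to the receiver, then sum 10^(L/10).
milling machine: 81.5 − 20·log₁₀(43.4/3.9) = 81.5 − 20.93 = 60.57 dB.
packaged HVAC unit: 86.5 − 20·log₁₀(42.3/3.9) = 86.5 − 20.71 = 65.79 dB.
exhaust stack: 79.7 − 20·log₁₀(53.0/3.9) = 79.7 − 22.66 = 57.04 dB.
Σ 10^(L/10) = 5.443e+06 → L_total = 10·log₁₀(5.443e+06) = 67.36 dB.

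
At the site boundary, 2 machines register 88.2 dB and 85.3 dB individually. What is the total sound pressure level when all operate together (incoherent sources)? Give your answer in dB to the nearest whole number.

90 dB

Incoherent sources combine by intensity addition: L_total = 10·log₁₀(Σ 10^(L_i/10)).
Σ 10^(L/10) = 10^(88.2/10) + 10^(85.3/10) = 9.995e+08.
L_total = 10·log₁₀(9.995e+08) = 90.00 dB.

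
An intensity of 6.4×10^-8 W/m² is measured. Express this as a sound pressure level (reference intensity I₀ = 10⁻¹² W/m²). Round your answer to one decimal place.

I/I₀ = 6.4×10^-8/10⁻¹² = 6.4×10^4, and L = 10·log₁₀(I/I₀).
L = 10·(0.8062 + 4) = 48.06 dB.

48.1 dB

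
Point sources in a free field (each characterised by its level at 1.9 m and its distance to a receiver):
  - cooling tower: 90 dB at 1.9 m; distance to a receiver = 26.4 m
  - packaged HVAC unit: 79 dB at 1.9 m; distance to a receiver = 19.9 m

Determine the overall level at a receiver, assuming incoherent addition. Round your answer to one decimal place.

67.7 dB

First find each source's level at the receiver (point-source: −20·log₁₀(r/r_ref)), then combine on an intensity basis.
cooling tower: 90 − 20·log₁₀(26.4/1.9) = 90 − 22.86 = 67.14 dB.
packaged HVAC unit: 79 − 20·log₁₀(19.9/1.9) = 79 − 20.40 = 58.60 dB.
Σ 10^(L/10) = 5.904e+06 → L_total = 10·log₁₀(5.904e+06) = 67.71 dB.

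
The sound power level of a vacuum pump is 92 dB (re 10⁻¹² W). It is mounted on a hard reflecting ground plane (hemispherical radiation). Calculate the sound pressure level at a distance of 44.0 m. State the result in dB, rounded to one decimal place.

51.1 dB

L_p = L_w − 10·log₁₀(2π·r²) with r = 44.0 m.
2π·r² = 1.216e+04 m², 10·log₁₀ of that is 40.851 dB.
L_p = 92 − 40.851 = 51.15 dB.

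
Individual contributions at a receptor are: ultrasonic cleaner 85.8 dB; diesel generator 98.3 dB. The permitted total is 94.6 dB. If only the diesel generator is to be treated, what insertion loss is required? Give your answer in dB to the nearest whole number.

4 dB

Everything except the diesel generator sums to 10^(85.8/10) = 3.802e+08 in linear terms, 85.80 dB.
The limit corresponds to 10^(94.6/10) = 2.884e+09; subtracting the fixed part leaves 2.504e+09 for the diesel generator, i.e. 93.99 dB.
So the diesel generator must be reduced from 98.3 to 93.99 dB: IL = 4.31 dB.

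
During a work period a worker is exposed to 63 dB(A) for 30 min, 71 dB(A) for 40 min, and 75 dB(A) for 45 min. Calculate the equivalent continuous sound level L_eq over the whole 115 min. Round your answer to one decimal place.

Weight each interval's intensity by its duration and average over T = 115 min:
Σ tᵢ·10^(Lᵢ/10) = 30·10^(63/10) + 40·10^(71/10) + 45·10^(75/10) = 1.986e+09.
L_eq = 10·log₁₀(1.986e+09/115) = 72.37 dB(A).

72.4 dB(A)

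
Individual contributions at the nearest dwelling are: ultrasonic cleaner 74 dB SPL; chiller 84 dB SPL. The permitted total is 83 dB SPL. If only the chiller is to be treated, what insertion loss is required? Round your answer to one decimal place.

1.6 dB

Fixed contribution from the other source: Σ 10^(L/10) = 10^(74/10) = 2.512e+07 (74.00 dB SPL).
To meet 83 dB SPL overall, the treated chiller may contribute at most 10^(83/10) − 2.512e+07 = 1.744e+08, i.e. 82.42 dB SPL.
Required insertion loss = 84 − 82.42 = 1.58 dB.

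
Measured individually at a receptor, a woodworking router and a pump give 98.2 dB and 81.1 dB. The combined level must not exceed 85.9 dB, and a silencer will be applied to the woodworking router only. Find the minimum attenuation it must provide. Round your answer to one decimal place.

14.0 dB

Fixed contribution from the other source: Σ 10^(L/10) = 10^(81.1/10) = 1.288e+08 (81.10 dB).
The limit corresponds to 10^(85.9/10) = 3.890e+08; subtracting the fixed part leaves 2.602e+08 for the woodworking router, i.e. 84.15 dB.
So the woodworking router must be reduced from 98.2 to 84.15 dB: IL = 14.05 dB.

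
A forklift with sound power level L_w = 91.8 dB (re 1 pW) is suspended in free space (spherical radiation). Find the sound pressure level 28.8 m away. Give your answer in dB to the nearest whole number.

52 dB

L_p = L_w − 10·log₁₀(4π·r²) with r = 28.8 m.
4π·r² = 1.042e+04 m², 10·log₁₀ of that is 40.180 dB.
L_p = 91.8 − 40.180 = 51.62 dB.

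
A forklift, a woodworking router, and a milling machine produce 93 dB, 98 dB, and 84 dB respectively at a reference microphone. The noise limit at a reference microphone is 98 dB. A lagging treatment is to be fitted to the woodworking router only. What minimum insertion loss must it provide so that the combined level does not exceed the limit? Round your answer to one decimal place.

Fixed contribution from the other sources: Σ 10^(L/10) = 10^(93/10) + 10^(84/10) = 2.246e+09 (93.51 dB).
To meet 98 dB overall, the treated woodworking router may contribute at most 10^(98/10) − 2.246e+09 = 4.063e+09, i.e. 96.09 dB.
Required insertion loss = 98 − 96.09 = 1.91 dB.

1.9 dB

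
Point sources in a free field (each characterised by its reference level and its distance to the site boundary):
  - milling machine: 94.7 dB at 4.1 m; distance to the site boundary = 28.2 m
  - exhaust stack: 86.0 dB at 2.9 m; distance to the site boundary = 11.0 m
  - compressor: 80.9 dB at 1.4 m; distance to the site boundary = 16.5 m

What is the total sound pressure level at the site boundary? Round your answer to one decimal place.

Apply inverse-square spreading to bring every level to the receiver, then sum 10^(L/10).
milling machine: 94.7 − 20·log₁₀(28.2/4.1) = 94.7 − 16.75 = 77.95 dB.
exhaust stack: 86.0 − 20·log₁₀(11.0/2.9) = 86.0 − 11.58 = 74.42 dB.
compressor: 80.9 − 20·log₁₀(16.5/1.4) = 80.9 − 21.43 = 59.47 dB.
Σ 10^(L/10) = 9.094e+07 → L_total = 10·log₁₀(9.094e+07) = 79.59 dB.

79.6 dB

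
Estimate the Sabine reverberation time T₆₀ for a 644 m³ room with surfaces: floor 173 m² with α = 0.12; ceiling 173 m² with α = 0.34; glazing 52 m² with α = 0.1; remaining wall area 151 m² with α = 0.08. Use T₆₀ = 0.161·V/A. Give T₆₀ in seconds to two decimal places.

Total absorption A = 173·0.12 + 173·0.34 + 52·0.1 + 151·0.08 = 96.86 m² sabins.
T₆₀ = 0.161·V/A = 0.161·644/96.86 = 1.070 s.

1.07 s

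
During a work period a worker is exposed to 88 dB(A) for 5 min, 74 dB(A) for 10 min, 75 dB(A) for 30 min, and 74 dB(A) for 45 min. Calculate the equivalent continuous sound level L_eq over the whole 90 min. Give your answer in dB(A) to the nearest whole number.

78 dB(A)

L_eq = 10·log₁₀[(1/T)·Σ tᵢ·10^(Lᵢ/10)] with T = 90 min.
Σ tᵢ·10^(Lᵢ/10) = 5·10^(88/10) + 10·10^(74/10) + 30·10^(75/10) + 45·10^(74/10) = 5.485e+09.
L_eq = 10·log₁₀(5.485e+09/90) = 77.85 dB(A).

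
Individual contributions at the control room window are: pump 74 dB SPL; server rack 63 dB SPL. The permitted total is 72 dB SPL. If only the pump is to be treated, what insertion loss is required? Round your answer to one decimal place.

2.6 dB

Fixed contribution from the other source: Σ 10^(L/10) = 10^(63/10) = 1.995e+06 (63.00 dB SPL).
To meet 72 dB SPL overall, the treated pump may contribute at most 10^(72/10) − 1.995e+06 = 1.385e+07, i.e. 71.42 dB SPL.
So the pump must be reduced from 74 to 71.42 dB SPL: IL = 2.58 dB.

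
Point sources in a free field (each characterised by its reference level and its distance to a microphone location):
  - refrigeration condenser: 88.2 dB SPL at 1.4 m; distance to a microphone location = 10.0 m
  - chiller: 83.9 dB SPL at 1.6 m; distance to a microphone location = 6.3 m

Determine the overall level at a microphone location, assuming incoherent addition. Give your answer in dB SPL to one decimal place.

Propagate each source to the receiver with L = L_ref − 20·log₁₀(r/r_ref), then add intensities.
refrigeration condenser: 88.2 − 20·log₁₀(10.0/1.4) = 88.2 − 17.08 = 71.12 dB SPL.
chiller: 83.9 − 20·log₁₀(6.3/1.6) = 83.9 − 11.90 = 72.00 dB SPL.
Σ 10^(L/10) = 2.878e+07 → L_total = 10·log₁₀(2.878e+07) = 74.59 dB SPL.

74.6 dB SPL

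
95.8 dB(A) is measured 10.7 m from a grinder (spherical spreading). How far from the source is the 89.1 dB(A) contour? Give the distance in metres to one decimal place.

For a point source L₁ − L₂ = 20·log₁₀(r₂/r₁), so r₂ = r₁·10^((L₁−L₂)/20).
r₂ = 10.7·10^((95.8−89.1)/20) = 10.7·10^(6.7/20) = 23.14 m.

23.1 m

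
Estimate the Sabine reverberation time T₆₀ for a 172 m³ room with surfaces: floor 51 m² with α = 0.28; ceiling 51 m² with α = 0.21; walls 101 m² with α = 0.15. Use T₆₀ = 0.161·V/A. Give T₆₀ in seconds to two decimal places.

0.69 s

A = Σ Sᵢαᵢ = 51·0.28 + 51·0.21 + 101·0.15 = 40.14 m².
T₆₀ = 0.161·V/A = 0.161·172/40.14 = 0.690 s.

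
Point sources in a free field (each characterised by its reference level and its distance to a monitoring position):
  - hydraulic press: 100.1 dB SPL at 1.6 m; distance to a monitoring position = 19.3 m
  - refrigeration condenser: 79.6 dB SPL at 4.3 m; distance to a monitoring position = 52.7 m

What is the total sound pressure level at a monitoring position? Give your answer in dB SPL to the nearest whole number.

Apply inverse-square spreading to bring every level to the receiver, then sum 10^(L/10).
hydraulic press: 100.1 − 20·log₁₀(19.3/1.6) = 100.1 − 21.63 = 78.47 dB SPL.
refrigeration condenser: 79.6 − 20·log₁₀(52.7/4.3) = 79.6 − 21.77 = 57.83 dB SPL.
Σ 10^(L/10) = 7.093e+07 → L_total = 10·log₁₀(7.093e+07) = 78.51 dB SPL.

79 dB SPL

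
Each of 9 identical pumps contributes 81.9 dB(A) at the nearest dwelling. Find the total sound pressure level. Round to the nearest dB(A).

91 dB(A)

N identical incoherent sources raise the level by 10·log₁₀ N.
L_total = 81.9 + 10·log₁₀(9) = 81.9 + 9.542 = 91.44 dB(A).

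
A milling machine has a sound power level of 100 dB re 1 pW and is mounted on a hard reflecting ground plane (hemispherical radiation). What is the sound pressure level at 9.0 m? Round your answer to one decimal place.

72.9 dB

L_p = L_w − 10·log₁₀(2π·r²) with r = 9.0 m.
2π·r² = 508.9 m², 10·log₁₀ of that is 27.067 dB.
L_p = 100 − 27.067 = 72.93 dB.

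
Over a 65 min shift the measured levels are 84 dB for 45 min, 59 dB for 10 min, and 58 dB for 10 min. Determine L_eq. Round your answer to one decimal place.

L_eq = 10·log₁₀[(1/T)·Σ tᵢ·10^(Lᵢ/10)] with T = 65 min.
Σ tᵢ·10^(Lᵢ/10) = 45·10^(84/10) + 10·10^(59/10) + 10·10^(58/10) = 1.132e+10.
L_eq = 10·log₁₀(1.132e+10/65) = 82.41 dB.

82.4 dB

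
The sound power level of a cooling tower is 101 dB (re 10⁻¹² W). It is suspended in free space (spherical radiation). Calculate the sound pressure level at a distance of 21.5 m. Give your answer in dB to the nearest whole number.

Free-field spherical radiation: L_p = L_w − 10·log₁₀(4π·r²), r = 21.5 m.
4π·r² = 5809 m², 10·log₁₀ of that is 37.641 dB.
L_p = 101 − 37.641 = 63.36 dB.

63 dB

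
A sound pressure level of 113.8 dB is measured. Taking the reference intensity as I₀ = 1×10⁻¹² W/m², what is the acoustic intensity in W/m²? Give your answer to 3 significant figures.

0.240 W/m²

L = 10·log₁₀(I/I₀) ⇒ I = I₀·10^(L/10) = 10⁻¹² × 10^11.38.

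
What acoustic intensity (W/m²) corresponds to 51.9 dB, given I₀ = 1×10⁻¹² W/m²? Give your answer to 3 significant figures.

I/I₀ = 10^(51.9/10) = 1.549e+05, so I = 1.549e+05 × 10⁻¹² W/m².

1.55e-07 W/m²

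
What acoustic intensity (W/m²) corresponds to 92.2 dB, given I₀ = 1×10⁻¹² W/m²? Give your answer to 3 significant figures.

0.00166 W/m²

I = I₀·10^(L/10) = 10⁻¹² × 10^(92.2/10) = 10^(-2.780).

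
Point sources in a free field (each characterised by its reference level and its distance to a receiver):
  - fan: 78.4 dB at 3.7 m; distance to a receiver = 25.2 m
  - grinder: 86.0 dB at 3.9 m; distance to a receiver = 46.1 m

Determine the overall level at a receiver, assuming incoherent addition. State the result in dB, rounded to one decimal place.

66.4 dB

Propagate each source to the receiver with L = L_ref − 20·log₁₀(r/r_ref), then add intensities.
fan: 78.4 − 20·log₁₀(25.2/3.7) = 78.4 − 16.66 = 61.74 dB.
grinder: 86.0 − 20·log₁₀(46.1/3.9) = 86.0 − 21.45 = 64.55 dB.
Σ 10^(L/10) = 4.341e+06 → L_total = 10·log₁₀(4.341e+06) = 66.38 dB.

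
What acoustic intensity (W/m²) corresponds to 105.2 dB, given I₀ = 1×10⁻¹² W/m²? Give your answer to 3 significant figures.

0.0331 W/m²

I/I₀ = 10^(105.2/10) = 3.311e+10, so I = 3.311e+10 × 10⁻¹² W/m².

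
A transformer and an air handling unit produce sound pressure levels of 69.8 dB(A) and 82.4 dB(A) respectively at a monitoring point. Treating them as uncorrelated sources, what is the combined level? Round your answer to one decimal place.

82.6 dB(A)

Incoherent sources combine by intensity addition: L_total = 10·log₁₀(Σ 10^(L_i/10)).
Σ 10^(L/10) = 10^(69.8/10) + 10^(82.4/10) = 1.833e+08.
L_total = 10·log₁₀(1.833e+08) = 82.63 dB(A).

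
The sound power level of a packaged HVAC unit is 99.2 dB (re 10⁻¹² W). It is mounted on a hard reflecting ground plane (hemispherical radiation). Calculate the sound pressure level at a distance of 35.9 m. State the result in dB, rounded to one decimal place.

60.1 dB

Free-field hemispherical radiation: L_p = L_w − 10·log₁₀(2π·r²), r = 35.9 m.
2π·r² = 8098 m², 10·log₁₀ of that is 39.084 dB.
L_p = 99.2 − 39.084 = 60.12 dB.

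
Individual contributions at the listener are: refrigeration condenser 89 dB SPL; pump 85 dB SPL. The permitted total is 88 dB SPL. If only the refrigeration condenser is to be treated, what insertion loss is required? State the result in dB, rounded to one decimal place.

The untreated sources together contribute 10^(85/10) = 3.162e+08, i.e. 85.00 dB SPL.
The limit corresponds to 10^(88/10) = 6.310e+08; subtracting the fixed part leaves 3.147e+08 for the refrigeration condenser, i.e. 84.98 dB SPL.
So the refrigeration condenser must be reduced from 89 to 84.98 dB SPL: IL = 4.02 dB.

4.0 dB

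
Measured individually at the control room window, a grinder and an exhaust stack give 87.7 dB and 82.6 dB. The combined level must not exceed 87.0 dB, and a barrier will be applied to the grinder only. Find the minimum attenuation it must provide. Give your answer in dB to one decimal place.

Everything except the grinder sums to 10^(82.6/10) = 1.820e+08 in linear terms, 82.60 dB.
The limit corresponds to 10^(87.0/10) = 5.012e+08; subtracting the fixed part leaves 3.192e+08 for the grinder, i.e. 85.04 dB.
So the grinder must be reduced from 87.7 to 85.04 dB: IL = 2.66 dB.

2.7 dB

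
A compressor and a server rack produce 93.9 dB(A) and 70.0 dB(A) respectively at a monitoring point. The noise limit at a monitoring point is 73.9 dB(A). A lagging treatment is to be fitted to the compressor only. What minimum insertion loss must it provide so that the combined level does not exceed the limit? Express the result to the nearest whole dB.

22 dB

Fixed contribution from the other source: Σ 10^(L/10) = 10^(70.0/10) = 1.000e+07 (70.00 dB(A)).
The limit corresponds to 10^(73.9/10) = 2.455e+07; subtracting the fixed part leaves 1.455e+07 for the compressor, i.e. 71.63 dB(A).
So the compressor must be reduced from 93.9 to 71.63 dB(A): IL = 22.27 dB.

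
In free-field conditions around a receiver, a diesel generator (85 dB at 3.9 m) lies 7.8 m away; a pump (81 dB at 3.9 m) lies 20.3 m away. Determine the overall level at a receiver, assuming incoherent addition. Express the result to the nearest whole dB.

79 dB

Apply inverse-square spreading to bring every level to the receiver, then sum 10^(L/10).
diesel generator: 85 − 20·log₁₀(7.8/3.9) = 85 − 6.02 = 78.98 dB.
pump: 81 − 20·log₁₀(20.3/3.9) = 81 − 14.33 = 66.67 dB.
Σ 10^(L/10) = 8.370e+07 → L_total = 10·log₁₀(8.370e+07) = 79.23 dB.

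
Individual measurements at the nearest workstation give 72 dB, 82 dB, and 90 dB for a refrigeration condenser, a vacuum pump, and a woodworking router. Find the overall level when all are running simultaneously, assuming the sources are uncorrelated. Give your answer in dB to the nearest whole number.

Incoherent sources combine by intensity addition: L_total = 10·log₁₀(Σ 10^(L_i/10)).
Σ 10^(L/10) = 10^(72/10) + 10^(82/10) + 10^(90/10) = 1.174e+09.
L_total = 10·log₁₀(1.174e+09) = 90.70 dB.

91 dB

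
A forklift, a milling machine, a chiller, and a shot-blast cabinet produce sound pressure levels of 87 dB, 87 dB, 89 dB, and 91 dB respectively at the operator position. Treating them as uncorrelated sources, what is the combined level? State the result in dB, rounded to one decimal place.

94.9 dB

Incoherent sources combine by intensity addition: L_total = 10·log₁₀(Σ 10^(L_i/10)).
Σ 10^(L/10) = 10^(87/10) + 10^(87/10) + 10^(89/10) + 10^(91/10) = 3.056e+09.
L_total = 10·log₁₀(3.056e+09) = 94.85 dB.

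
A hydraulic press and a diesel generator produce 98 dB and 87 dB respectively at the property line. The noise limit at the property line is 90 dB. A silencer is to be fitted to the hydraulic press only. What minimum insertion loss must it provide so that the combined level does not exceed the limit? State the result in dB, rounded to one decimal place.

11.0 dB

The untreated sources together contribute 10^(87/10) = 5.012e+08, i.e. 87.00 dB.
The limit corresponds to 10^(90/10) = 1.000e+09; subtracting the fixed part leaves 4.988e+08 for the hydraulic press, i.e. 86.98 dB.
So the hydraulic press must be reduced from 98 to 86.98 dB: IL = 11.02 dB.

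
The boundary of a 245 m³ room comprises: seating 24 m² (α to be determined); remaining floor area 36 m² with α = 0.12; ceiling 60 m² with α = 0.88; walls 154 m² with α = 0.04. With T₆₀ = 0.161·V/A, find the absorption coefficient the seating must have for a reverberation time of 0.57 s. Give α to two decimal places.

Required total absorption A = 0.161·245/0.57 = 69.20 m².
Absorption from the other surfaces = 36·0.12 + 60·0.88 + 154·0.04 = 63.28 m², so the seating must supply 5.92 m² over 24 m².
α = 5.92/24 = 0.247.

0.25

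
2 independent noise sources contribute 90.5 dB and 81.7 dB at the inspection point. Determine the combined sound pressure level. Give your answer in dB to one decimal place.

Incoherent sources combine by intensity addition: L_total = 10·log₁₀(Σ 10^(L_i/10)).
Σ 10^(L/10) = 10^(90.5/10) + 10^(81.7/10) = 1.270e+09.
L_total = 10·log₁₀(1.270e+09) = 91.04 dB.

91.0 dB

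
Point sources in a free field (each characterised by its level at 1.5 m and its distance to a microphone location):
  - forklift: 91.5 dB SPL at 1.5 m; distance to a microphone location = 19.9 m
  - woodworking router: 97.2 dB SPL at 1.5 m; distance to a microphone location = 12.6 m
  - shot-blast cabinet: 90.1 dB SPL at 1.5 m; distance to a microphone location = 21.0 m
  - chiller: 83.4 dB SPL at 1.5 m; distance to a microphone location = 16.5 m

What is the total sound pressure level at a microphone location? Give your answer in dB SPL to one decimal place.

Apply inverse-square spreading to bring every level to the receiver, then sum 10^(L/10).
forklift: 91.5 − 20·log₁₀(19.9/1.5) = 91.5 − 22.46 = 69.04 dB SPL.
woodworking router: 97.2 − 20·log₁₀(12.6/1.5) = 97.2 − 18.49 = 78.71 dB SPL.
shot-blast cabinet: 90.1 − 20·log₁₀(21.0/1.5) = 90.1 − 22.92 = 67.18 dB SPL.
chiller: 83.4 − 20·log₁₀(16.5/1.5) = 83.4 − 20.83 = 62.57 dB SPL.
Σ 10^(L/10) = 8.943e+07 → L_total = 10·log₁₀(8.943e+07) = 79.51 dB SPL.

79.5 dB SPL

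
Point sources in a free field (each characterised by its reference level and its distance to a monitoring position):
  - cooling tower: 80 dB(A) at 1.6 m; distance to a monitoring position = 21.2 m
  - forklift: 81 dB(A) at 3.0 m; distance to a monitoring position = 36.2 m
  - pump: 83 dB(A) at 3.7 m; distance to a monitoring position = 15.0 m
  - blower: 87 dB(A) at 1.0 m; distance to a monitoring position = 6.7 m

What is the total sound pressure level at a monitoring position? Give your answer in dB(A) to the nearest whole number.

74 dB(A)

First find each source's level at the receiver (point-source: −20·log₁₀(r/r_ref)), then combine on an intensity basis.
cooling tower: 80 − 20·log₁₀(21.2/1.6) = 80 − 22.44 = 57.56 dB(A).
forklift: 81 − 20·log₁₀(36.2/3.0) = 81 − 21.63 = 59.37 dB(A).
pump: 83 − 20·log₁₀(15.0/3.7) = 83 − 12.16 = 70.84 dB(A).
blower: 87 − 20·log₁₀(6.7/1.0) = 87 − 16.52 = 70.48 dB(A).
Σ 10^(L/10) = 2.474e+07 → L_total = 10·log₁₀(2.474e+07) = 73.93 dB(A).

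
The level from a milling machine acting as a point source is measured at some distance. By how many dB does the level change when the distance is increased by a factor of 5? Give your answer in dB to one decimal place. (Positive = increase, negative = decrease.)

A point source loses 6 dB per doubling of distance; generally ΔL = −20·log₁₀(r₂/r₁).
ΔL = −20·log₁₀(5) = -13.98 dB.

-14.0 dB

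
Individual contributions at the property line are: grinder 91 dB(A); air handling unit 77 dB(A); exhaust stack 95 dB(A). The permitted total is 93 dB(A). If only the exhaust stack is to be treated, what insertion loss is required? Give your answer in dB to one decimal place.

Fixed contribution from the other sources: Σ 10^(L/10) = 10^(91/10) + 10^(77/10) = 1.309e+09 (91.17 dB(A)).
To meet 93 dB(A) overall, the treated exhaust stack may contribute at most 10^(93/10) − 1.309e+09 = 6.862e+08, i.e. 88.36 dB(A).
So the exhaust stack must be reduced from 95 to 88.36 dB(A): IL = 6.64 dB.

6.6 dB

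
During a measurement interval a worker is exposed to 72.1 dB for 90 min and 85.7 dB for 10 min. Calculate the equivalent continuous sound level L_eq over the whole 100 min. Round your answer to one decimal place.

The energy average is taken in the linear domain: L_eq = 10·log₁₀[(Σ tᵢ·10^(Lᵢ/10))/T], T = 100 min.
Σ tᵢ·10^(Lᵢ/10) = 90·10^(72.1/10) + 10·10^(85.7/10) = 5.175e+09.
L_eq = 10·log₁₀(5.175e+09/100) = 77.14 dB.

77.1 dB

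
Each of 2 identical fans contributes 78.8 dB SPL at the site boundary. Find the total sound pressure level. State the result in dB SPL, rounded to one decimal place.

N identical incoherent sources raise the level by 10·log₁₀ N.
L_total = 78.8 + 10·log₁₀(2) = 78.8 + 3.010 = 81.81 dB SPL.

81.8 dB SPL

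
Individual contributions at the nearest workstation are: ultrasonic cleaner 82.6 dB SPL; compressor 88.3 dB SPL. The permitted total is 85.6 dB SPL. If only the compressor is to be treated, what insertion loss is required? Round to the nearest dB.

The untreated sources together contribute 10^(82.6/10) = 1.820e+08, i.e. 82.60 dB SPL.
To meet 85.6 dB SPL overall, the treated compressor may contribute at most 10^(85.6/10) − 1.820e+08 = 1.811e+08, i.e. 82.58 dB SPL.
So the compressor must be reduced from 88.3 to 82.58 dB SPL: IL = 5.72 dB.

6 dB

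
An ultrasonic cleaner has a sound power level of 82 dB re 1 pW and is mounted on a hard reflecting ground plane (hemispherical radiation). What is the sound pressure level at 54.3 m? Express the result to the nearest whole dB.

L_p = L_w − 10·log₁₀(2π·r²) with r = 54.3 m.
2π·r² = 1.853e+04 m², 10·log₁₀ of that is 42.678 dB.
L_p = 82 − 42.678 = 39.32 dB.

39 dB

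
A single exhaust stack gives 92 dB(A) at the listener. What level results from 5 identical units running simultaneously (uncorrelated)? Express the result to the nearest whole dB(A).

N identical incoherent sources raise the level by 10·log₁₀ N.
L_total = 92 + 10·log₁₀(5) = 92 + 6.990 = 98.99 dB(A).

99 dB(A)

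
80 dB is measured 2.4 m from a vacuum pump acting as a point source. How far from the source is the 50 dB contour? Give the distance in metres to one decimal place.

For a point source L₁ − L₂ = 20·log₁₀(r₂/r₁), so r₂ = r₁·10^((L₁−L₂)/20).
r₂ = 2.4·10^((80−50)/20) = 2.4·10^(30.0/20) = 75.89 m.

75.9 m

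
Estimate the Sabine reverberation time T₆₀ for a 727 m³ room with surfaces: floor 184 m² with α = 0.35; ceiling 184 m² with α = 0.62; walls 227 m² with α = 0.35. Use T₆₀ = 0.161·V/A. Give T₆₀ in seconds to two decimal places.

Summing Sᵢαᵢ: 184·0.35 + 184·0.62 + 227·0.35 = 257.93 m².
T₆₀ = 0.161·V/A = 0.161·727/257.93 = 0.454 s.

0.45 s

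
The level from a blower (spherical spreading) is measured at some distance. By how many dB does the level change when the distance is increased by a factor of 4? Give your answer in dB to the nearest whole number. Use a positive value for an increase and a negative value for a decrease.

A point source loses 6 dB per doubling of distance; generally ΔL = −20·log₁₀(r₂/r₁).
ΔL = −20·log₁₀(4) = -12.04 dB.

-12 dB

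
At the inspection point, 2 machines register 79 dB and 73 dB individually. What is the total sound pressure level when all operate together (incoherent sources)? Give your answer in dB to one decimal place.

80.0 dB

For uncorrelated sources the intensities add, so convert each level to linear form, sum, and take 10·log₁₀ of the total.
Σ 10^(L/10) = 10^(79/10) + 10^(73/10) = 9.939e+07.
L_total = 10·log₁₀(9.939e+07) = 79.97 dB.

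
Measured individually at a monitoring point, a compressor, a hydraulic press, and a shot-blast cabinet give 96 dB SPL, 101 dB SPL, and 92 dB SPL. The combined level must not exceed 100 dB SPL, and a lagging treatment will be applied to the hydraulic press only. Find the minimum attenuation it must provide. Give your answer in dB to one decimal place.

4.5 dB

Everything except the hydraulic press sums to 10^(96/10) + 10^(92/10) = 5.566e+09 in linear terms, 97.46 dB SPL.
The limit corresponds to 10^(100/10) = 1.000e+10; subtracting the fixed part leaves 4.434e+09 for the hydraulic press, i.e. 96.47 dB SPL.
Required insertion loss = 101 − 96.47 = 4.53 dB.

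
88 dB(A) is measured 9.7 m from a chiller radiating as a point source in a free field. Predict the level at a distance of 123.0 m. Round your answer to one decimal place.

For a point source, L₂ = L₁ − 20·log₁₀(r₂/r₁).
L₂ = 88 − 20·log₁₀(123.0/9.7) = 88 − 22.063 = 65.94 dB(A).

65.9 dB(A)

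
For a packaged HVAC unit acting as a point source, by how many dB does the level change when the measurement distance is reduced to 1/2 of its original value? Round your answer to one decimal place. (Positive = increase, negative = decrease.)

With spherical spreading the level changes by −20·log₁₀(r₂/r₁).
ΔL = −20·log₁₀(0.5) = +6.02 dB.

+6.0 dB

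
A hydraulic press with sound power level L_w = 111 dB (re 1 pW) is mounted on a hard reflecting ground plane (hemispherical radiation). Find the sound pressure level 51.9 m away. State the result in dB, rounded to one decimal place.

68.7 dB

The power spreads over a hemisphere of area 2π·r², so L_p = L_w − 10·log₁₀(2π·r²).
2π·r² = 1.692e+04 m², 10·log₁₀ of that is 42.285 dB.
L_p = 111 − 42.285 = 68.71 dB.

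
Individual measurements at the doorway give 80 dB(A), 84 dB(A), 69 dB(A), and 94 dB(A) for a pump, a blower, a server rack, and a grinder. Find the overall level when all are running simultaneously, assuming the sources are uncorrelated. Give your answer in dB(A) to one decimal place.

Incoherent sources combine by intensity addition: L_total = 10·log₁₀(Σ 10^(L_i/10)).
Σ 10^(L/10) = 10^(80/10) + 10^(84/10) + 10^(69/10) + 10^(94/10) = 2.871e+09.
L_total = 10·log₁₀(2.871e+09) = 94.58 dB(A).

94.6 dB(A)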